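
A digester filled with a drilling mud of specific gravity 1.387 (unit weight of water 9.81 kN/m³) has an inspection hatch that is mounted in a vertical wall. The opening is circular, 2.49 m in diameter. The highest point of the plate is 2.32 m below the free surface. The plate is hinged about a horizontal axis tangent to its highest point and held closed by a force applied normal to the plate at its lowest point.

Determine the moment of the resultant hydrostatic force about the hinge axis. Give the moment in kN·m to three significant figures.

γ = 1.387 × 9.81 = 13.60647 kN/m³.
The centroid is at the centre, 1.245 m below the top of the plate, so the centroid depth is h_c = 2.32 + 1.245 = 3.565 m.
A = π(1.245)² = 4.86955 m².
Resultant F = γ·h_c·A = 13.60647 × 3.565 × 4.86955 = 236.208 kN.
I_c = πr⁴/4 = π × 1.245⁴/4 = 1.88698 m⁴.
Centre of pressure: y_p = y_c + I_c/(y_c·A) = 3.565 + 1.88698/(3.565 × 4.86955) = 3.565 + 0.108697 = 3.6737 m along the plane.
The resultant acts 1.245 + 0.108697 = 1.3537 m (along the plate) below the hinge at the top edge, so the moment about the hinge is M = F × 1.3537 = 236.208 × 1.3537 = 319.755 kN·m.

M ≈ 320 kN·m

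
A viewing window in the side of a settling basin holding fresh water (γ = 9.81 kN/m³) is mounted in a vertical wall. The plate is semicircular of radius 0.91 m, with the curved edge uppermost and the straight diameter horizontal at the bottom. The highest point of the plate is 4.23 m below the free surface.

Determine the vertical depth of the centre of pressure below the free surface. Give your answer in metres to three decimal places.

h_p = 4.766 m

γ = 9.81 kN/m³.
The centroid lies 4r/(3π) = 0.386216 m above the diameter, so r − 4r/(3π) = 0.91 − 0.386216 = 0.523784 m below the topmost point, so the centroid depth is h_c = 4.23 + 0.523784 = 4.75378 m.
A = πr²/2 = π × 0.91²/2 = 1.30078 m².
Resultant F = γ·h_c·A = 9.81 × 4.75378 × 1.30078 = 60.6613 kN.
I_c = (π/8 − 8/(9π))·r⁴ = 0.109757 × 0.91⁴ = 0.0752658 m⁴.
Centre of pressure: y_p = y_c + I_c/(y_c·A) = 4.75378 + 0.0752658/(4.75378 × 1.30078) = 4.75378 + 0.0121718 = 4.76595 m along the plane.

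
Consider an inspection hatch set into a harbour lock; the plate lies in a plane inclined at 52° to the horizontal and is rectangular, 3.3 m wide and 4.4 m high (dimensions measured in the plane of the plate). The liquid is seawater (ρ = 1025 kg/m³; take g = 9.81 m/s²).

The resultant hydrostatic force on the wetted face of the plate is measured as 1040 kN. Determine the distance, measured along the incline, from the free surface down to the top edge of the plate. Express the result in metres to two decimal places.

γ = ρg = 1025 × 9.81 / 1000 = 10.05525 kN/m³.
A = 3.3 × 4.4 = 14.52 m².
From F = γ·h_c·A, the centroid depth is h_c = 1040/(10.05525 × 14.52) = 7.12318 m.
Let θ = 52° be the plate's angle to the horizontal; measure y along the incline from where the plane meets the free surface. Vertical depth h = y·sinθ with sinθ = 0.788011.
Along the incline, y_c = h_c/sinθ = 7.12318/0.788011 = 9.03944 m.
The centroid lies 4.4/2 = 2.2 m below the top edge, so the top edge sits at y_top = 9.03944 − 2.2 = 6.83944 m along the incline.

y_top ≈ 6.84 m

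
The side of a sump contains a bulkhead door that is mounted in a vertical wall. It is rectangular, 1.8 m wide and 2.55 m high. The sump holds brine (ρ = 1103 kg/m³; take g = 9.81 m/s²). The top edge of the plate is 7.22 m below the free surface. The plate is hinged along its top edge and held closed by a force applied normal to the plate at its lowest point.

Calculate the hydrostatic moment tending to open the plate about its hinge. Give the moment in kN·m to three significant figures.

M ≈ 565 kN·m

γ = ρg = 1103 × 9.81 / 1000 = 10.82043 kN/m³.
The centroid lies 2.55/2 = 1.275 m below the top edge, so the centroid depth is h_c = 7.22 + 1.275 = 8.495 m.
A = 1.8 × 2.55 = 4.59 m².
Resultant F = γ·h_c·A = 10.82043 × 8.495 × 4.59 = 421.911 kN.
I_c = b·h³/12 = 1.8 × 2.55³/12 = 2.48721 m⁴.
Centre of pressure: y_p = y_c + I_c/(y_c·A) = 8.495 + 2.48721/(8.495 × 4.59) = 8.495 + 0.0637876 = 8.55879 m along the plane.
The resultant acts 1.275 + 0.0637876 = 1.33879 m (along the plate) below the hinge at the top edge, so the moment about the hinge is M = F × 1.33879 = 421.911 × 1.33879 = 564.85 kN·m.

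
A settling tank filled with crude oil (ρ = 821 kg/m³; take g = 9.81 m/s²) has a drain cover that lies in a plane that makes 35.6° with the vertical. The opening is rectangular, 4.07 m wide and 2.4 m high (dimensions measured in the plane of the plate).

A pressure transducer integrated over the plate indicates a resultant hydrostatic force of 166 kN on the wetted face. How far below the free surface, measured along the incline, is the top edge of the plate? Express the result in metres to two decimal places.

γ = ρg = 821 × 9.81 / 1000 = 8.05401 kN/m³.
A = 4.07 × 2.4 = 9.768 m².
From F = γ·h_c·A, the centroid depth is h_c = 166/(8.05401 × 9.768) = 2.11004 m.
The plate makes 35.6° with the vertical, i.e. θ = 90° − 35.6° = 54.4° to the horizontal. Measuring y along the incline from the free-surface line, vertical depth h = y·sinθ with sinθ = 0.813101.
Along the incline, y_c = h_c/sinθ = 2.11004/0.813101 = 2.59505 m.
The centroid lies 2.4/2 = 1.2 m below the top edge, so the top edge sits at y_top = 2.59505 − 1.2 = 1.39505 m along the incline.

y_top ≈ 1.40 m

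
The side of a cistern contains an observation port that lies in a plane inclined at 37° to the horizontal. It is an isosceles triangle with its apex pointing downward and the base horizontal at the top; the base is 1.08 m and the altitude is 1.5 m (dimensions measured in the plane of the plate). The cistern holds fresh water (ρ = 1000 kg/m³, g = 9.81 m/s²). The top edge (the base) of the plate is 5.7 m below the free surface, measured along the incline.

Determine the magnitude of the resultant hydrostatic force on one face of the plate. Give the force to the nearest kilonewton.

γ = ρg = 1000 × 9.81 = 9810 N/m³ = 9.81 kN/m³.
Let θ = 37° be the plate's angle to the horizontal; measure y along the incline from where the plane meets the free surface. Vertical depth h = y·sinθ with sinθ = 0.601815.
With the apex down, the centroid sits h/3 = 1.5/3 = 0.5 m below the base (the top edge), so y_c = 5.7 + 0.5 = 6.2 m and h_c = 6.2 × 0.601815 = 3.73125 m.
A = ½ × 1.08 × 1.5 = 0.81 m².
Resultant F = γ·h_c·A = 9.81 × 3.73125 × 0.81 = 29.6489 kN.

F ≈ 30 kN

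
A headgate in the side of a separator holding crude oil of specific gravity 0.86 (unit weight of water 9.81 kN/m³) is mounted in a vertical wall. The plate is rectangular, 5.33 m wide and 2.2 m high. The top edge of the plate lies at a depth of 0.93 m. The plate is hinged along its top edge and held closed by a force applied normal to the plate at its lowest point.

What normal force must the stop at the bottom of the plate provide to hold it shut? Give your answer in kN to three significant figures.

γ = 0.86 × 9.81 = 8.4366 kN/m³.
The centroid lies 2.2/2 = 1.1 m below the top edge, so the centroid depth is h_c = 0.93 + 1.1 = 2.03 m.
A = 5.33 × 2.2 = 11.726 m².
Resultant F = γ·h_c·A = 8.4366 × 2.03 × 11.726 = 200.823 kN.
I_c = b·h³/12 = 5.33 × 2.2³/12 = 4.72949 m⁴.
Centre of pressure: y_p = y_c + I_c/(y_c·A) = 2.03 + 4.72949/(2.03 × 11.726) = 2.03 + 0.198687 = 2.22869 m along the plane.
The resultant acts 1.1 + 0.198687 = 1.29869 m (along the plate) below the hinge at the top edge, so the moment about the hinge is M = F × 1.29869 = 200.823 × 1.29869 = 260.807 kN·m.
A normal force at the bottom, 2.2 m from the hinge, must supply this moment: P = 260.807/2.2 = 118.549 kN.

P ≈ 119 kN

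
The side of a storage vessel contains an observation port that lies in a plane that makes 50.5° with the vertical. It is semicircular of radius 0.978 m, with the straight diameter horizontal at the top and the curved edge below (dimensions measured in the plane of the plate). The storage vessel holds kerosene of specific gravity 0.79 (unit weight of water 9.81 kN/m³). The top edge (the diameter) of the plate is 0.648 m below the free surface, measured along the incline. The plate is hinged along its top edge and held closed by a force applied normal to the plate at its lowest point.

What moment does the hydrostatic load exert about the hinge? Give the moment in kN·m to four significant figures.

M ≈ 3.763 kN·m

γ = 0.79 × 9.81 = 7.7499 kN/m³.
The plate makes 50.5° with the vertical, i.e. θ = 90° − 50.5° = 39.5° to the horizontal. Measuring y along the incline from the free-surface line, vertical depth h = y·sinθ with sinθ = 0.636078.
The centroid of a semicircle lies 4r/(3π) = 0.415076 m from the diameter, here below the top edge, so y_c = 0.648 + 0.415076 = 1.06308 m and h_c = 1.06308 × 0.636078 = 0.676202 m.
A = πr²/2 = π × 0.978²/2 = 1.50244 m².
Resultant F = γ·h_c·A = 7.7499 × 0.676202 × 1.50244 = 7.87353 kN.
I_c = (π/8 − 8/(9π))·r⁴ = 0.109757 × 0.978⁴ = 0.100412 m⁴.
Centre of pressure: y_p = y_c + I_c/(y_c·A) = 1.06308 + 0.100412/(1.06308 × 1.50244) = 1.06308 + 0.062867 = 1.12595 m along the plane.
The resultant acts 0.415076 + 0.062867 = 0.477943 m (along the plate) below the hinge at the top edge, so the moment about the hinge is M = F × 0.477943 = 7.87353 × 0.477943 = 3.7631 kN·m.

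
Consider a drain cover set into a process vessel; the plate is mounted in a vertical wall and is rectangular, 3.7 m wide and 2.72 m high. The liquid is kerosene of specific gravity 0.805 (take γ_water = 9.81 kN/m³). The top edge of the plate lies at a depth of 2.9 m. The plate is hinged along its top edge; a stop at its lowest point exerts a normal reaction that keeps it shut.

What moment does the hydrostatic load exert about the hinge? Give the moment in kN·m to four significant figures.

M ≈ 509.5 kN·m

γ = 0.805 × 9.81 = 7.89705 kN/m³.
The centroid lies 2.72/2 = 1.36 m below the top edge, so the centroid depth is h_c = 2.9 + 1.36 = 4.26 m.
A = 3.7 × 2.72 = 10.064 m².
Resultant F = γ·h_c·A = 7.89705 × 4.26 × 10.064 = 338.567 kN.
I_c = b·h³/12 = 3.7 × 2.72³/12 = 6.20479 m⁴.
Centre of pressure: y_p = y_c + I_c/(y_c·A) = 4.26 + 6.20479/(4.26 × 10.064) = 4.26 + 0.144726 = 4.40473 m along the plane.
The resultant acts 1.36 + 0.144726 = 1.50473 m (along the plate) below the hinge at the top edge, so the moment about the hinge is M = F × 1.50473 = 338.567 × 1.50473 = 509.452 kN·m.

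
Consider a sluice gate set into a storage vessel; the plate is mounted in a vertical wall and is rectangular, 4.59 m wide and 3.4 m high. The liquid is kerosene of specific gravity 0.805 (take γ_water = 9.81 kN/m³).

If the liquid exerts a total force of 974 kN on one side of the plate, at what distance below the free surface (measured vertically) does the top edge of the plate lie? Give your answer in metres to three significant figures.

d_top ≈ 6.20 m

γ = 0.805 × 9.81 = 7.89705 kN/m³.
A = 4.59 × 3.4 = 15.606 m².
From F = γ·h_c·A, the centroid depth is h_c = 974/(7.89705 × 15.606) = 7.90319 m.
The centroid lies 3.4/2 = 1.7 m below the top edge, so the top edge sits at h_top = 7.90319 − 1.7 = 6.20319 m below the surface.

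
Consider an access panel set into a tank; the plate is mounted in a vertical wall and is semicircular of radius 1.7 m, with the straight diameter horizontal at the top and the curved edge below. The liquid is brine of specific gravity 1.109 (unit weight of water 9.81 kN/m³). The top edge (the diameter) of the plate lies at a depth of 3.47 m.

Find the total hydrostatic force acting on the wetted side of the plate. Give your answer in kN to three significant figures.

γ = 1.109 × 9.81 = 10.87929 kN/m³.
The centroid of a semicircle lies 4r/(3π) = 0.721502 m from the diameter, here below the top edge, so the centroid depth is h_c = 3.47 + 0.721502 = 4.1915 m.
A = πr²/2 = π × 1.7²/2 = 4.5396 m².
Resultant F = γ·h_c·A = 10.87929 × 4.1915 × 4.5396 = 207.008 kN.

F ≈ 207 kN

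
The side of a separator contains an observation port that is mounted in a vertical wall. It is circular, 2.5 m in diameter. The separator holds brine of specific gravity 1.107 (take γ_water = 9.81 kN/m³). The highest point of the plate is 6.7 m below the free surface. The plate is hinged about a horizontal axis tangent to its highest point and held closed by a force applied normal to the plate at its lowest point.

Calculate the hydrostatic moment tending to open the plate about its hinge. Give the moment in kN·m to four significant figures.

γ = 1.107 × 9.81 = 10.85967 kN/m³.
The centroid is at the centre, 1.25 m below the top of the plate, so the centroid depth is h_c = 6.7 + 1.25 = 7.95 m.
A = π(1.25)² = 4.90874 m².
Resultant F = γ·h_c·A = 10.85967 × 7.95 × 4.90874 = 423.793 kN.
I_c = πr⁴/4 = π × 1.25⁴/4 = 1.91748 m⁴.
Centre of pressure: y_p = y_c + I_c/(y_c·A) = 7.95 + 1.91748/(7.95 × 4.90874) = 7.95 + 0.0491353 = 7.99914 m along the plane.
The resultant acts 1.25 + 0.0491353 = 1.29914 m (along the plate) below the hinge at the top edge, so the moment about the hinge is M = F × 1.29914 = 423.793 × 1.29914 = 550.566 kN·m.

M ≈ 550.6 kN·m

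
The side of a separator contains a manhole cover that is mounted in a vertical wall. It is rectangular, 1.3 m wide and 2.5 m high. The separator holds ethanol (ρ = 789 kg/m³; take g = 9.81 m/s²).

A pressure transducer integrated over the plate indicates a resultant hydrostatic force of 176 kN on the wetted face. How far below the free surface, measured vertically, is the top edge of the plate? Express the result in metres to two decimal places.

d_top ≈ 5.75 m

γ = ρg = 789 × 9.81 / 1000 = 7.74009 kN/m³.
A = 1.3 × 2.5 = 3.25 m².
From F = γ·h_c·A, the centroid depth is h_c = 176/(7.74009 × 3.25) = 6.99654 m.
The centroid lies 2.5/2 = 1.25 m below the top edge, so the top edge sits at h_top = 6.99654 − 1.25 = 5.74654 m below the surface.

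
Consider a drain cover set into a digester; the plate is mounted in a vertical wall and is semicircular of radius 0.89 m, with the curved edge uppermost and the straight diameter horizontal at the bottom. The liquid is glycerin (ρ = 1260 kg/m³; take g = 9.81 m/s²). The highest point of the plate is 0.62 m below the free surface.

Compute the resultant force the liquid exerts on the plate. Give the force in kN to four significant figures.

F ≈ 17.41 kN

γ = ρg = 1260 × 9.81 / 1000 = 12.3606 kN/m³.
The centroid lies 4r/(3π) = 0.377728 m above the diameter, so r − 4r/(3π) = 0.89 − 0.377728 = 0.512272 m below the topmost point, so the centroid depth is h_c = 0.62 + 0.512272 = 1.13227 m.
A = πr²/2 = π × 0.89²/2 = 1.24423 m².
Resultant F = γ·h_c·A = 12.3606 × 1.13227 × 1.24423 = 17.4137 kN.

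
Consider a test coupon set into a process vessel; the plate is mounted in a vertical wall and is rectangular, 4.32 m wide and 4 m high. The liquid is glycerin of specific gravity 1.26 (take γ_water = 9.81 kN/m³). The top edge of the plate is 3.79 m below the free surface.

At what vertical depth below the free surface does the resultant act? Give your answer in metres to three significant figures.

h_p = 6.02 m

γ = 1.26 × 9.81 = 12.3606 kN/m³.
The centroid lies 4/2 = 2 m below the top edge, so the centroid depth is h_c = 3.79 + 2 = 5.79 m.
A = 4.32 × 4 = 17.28 m².
Resultant F = γ·h_c·A = 12.3606 × 5.79 × 17.28 = 1236.69 kN.
I_c = b·h³/12 = 4.32 × 4³/12 = 23.04 m⁴.
Centre of pressure: y_p = y_c + I_c/(y_c·A) = 5.79 + 23.04/(5.79 × 17.28) = 5.79 + 0.230282 = 6.02028 m along the plane.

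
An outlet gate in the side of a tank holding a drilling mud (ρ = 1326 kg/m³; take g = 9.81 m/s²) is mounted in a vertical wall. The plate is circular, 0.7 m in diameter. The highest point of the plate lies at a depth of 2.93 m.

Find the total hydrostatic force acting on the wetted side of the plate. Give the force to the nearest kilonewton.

γ = ρg = 1326 × 9.81 / 1000 = 13.00806 kN/m³.
The centroid is at the centre, 0.35 m below the top of the plate, so the centroid depth is h_c = 2.93 + 0.35 = 3.28 m.
A = π(0.35)² = 0.384845 m².
Resultant F = γ·h_c·A = 13.00806 × 3.28 × 0.384845 = 16.42 kN.

F ≈ 16 kN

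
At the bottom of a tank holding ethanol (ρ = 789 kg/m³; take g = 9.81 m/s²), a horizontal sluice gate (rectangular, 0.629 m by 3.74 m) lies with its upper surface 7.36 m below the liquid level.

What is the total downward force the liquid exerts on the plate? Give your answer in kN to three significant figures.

γ = ρg = 789 × 9.81 / 1000 = 7.74009 kN/m³.
The plate is horizontal, so pressure is uniform at p = γ·h = 7.74009 × 7.36 = 56.9671 kN/m².
A = 0.629 × 3.74 = 2.35246 m².
F = p·A = 56.9671 × 2.35246 = 134.013 kN.

F ≈ 134 kN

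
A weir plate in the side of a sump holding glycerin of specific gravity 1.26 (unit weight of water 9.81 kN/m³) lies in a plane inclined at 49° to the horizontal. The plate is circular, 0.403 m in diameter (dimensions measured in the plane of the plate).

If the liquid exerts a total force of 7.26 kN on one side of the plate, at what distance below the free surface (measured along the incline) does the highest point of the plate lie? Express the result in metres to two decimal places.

γ = 1.26 × 9.81 = 12.3606 kN/m³.
A = π(0.2015)² = 0.127556 m².
From F = γ·h_c·A, the centroid depth is h_c = 7.26/(12.3606 × 0.127556) = 4.60465 m.
Let θ = 49° be the plate's angle to the horizontal; measure y along the incline from where the plane meets the free surface. Vertical depth h = y·sinθ with sinθ = 0.754710.
Along the incline, y_c = h_c/sinθ = 4.60465/0.754710 = 6.10122 m.
The centroid is at the centre, 0.2015 m below the top of the plate, so the highest point sits at y_top = 6.10122 − 0.2015 = 5.89972 m along the incline.

y_top ≈ 5.90 m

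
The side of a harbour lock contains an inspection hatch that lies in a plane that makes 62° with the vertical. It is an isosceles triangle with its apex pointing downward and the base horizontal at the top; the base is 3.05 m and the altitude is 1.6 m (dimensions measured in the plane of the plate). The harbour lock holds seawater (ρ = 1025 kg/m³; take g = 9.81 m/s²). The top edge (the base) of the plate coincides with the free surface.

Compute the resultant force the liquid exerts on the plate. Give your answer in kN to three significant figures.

γ = ρg = 1025 × 9.81 / 1000 = 10.05525 kN/m³.
The plate makes 62° with the vertical, i.e. θ = 90° − 62° = 28° to the horizontal. Measuring y along the incline from the free-surface line, vertical depth h = y·sinθ with sinθ = 0.469472.
With the apex down, the centroid sits h/3 = 1.6/3 = 0.533333 m below the base (the top edge), so y_c = 0.533333 m and h_c = 0.533333 × 0.469472 = 0.250385 m.
A = ½ × 3.05 × 1.6 = 2.44 m².
Resultant F = γ·h_c·A = 10.05525 × 0.250385 × 2.44 = 6.14315 kN.

F ≈ 6.14 kN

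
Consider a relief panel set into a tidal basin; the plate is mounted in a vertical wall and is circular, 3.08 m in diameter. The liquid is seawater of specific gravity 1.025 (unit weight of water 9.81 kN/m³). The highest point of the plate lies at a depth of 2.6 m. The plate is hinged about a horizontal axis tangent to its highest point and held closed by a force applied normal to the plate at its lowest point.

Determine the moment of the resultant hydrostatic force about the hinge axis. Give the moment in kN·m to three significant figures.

γ = 1.025 × 9.81 = 10.05525 kN/m³.
The centroid is at the centre, 1.54 m below the top of the plate, so the centroid depth is h_c = 2.6 + 1.54 = 4.14 m.
A = π(1.54)² = 7.4506 m².
Resultant F = γ·h_c·A = 10.05525 × 4.14 × 7.4506 = 310.159 kN.
I_c = πr⁴/4 = π × 1.54⁴/4 = 4.41746 m⁴.
Centre of pressure: y_p = y_c + I_c/(y_c·A) = 4.14 + 4.41746/(4.14 × 7.4506) = 4.14 + 0.143213 = 4.28321 m along the plane.
The resultant acts 1.54 + 0.143213 = 1.68321 m (along the plate) below the hinge at the top edge, so the moment about the hinge is M = F × 1.68321 = 310.159 × 1.68321 = 522.063 kN·m.

M ≈ 522 kN·m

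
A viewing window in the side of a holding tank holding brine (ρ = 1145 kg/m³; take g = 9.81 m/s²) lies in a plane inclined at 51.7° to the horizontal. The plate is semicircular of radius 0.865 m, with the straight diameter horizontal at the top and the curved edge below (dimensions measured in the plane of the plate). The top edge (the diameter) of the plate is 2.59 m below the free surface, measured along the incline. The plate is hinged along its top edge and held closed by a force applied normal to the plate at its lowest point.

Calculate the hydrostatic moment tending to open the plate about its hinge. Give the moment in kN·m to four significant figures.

M ≈ 11.79 kN·m

γ = ρg = 1145 × 9.81 / 1000 = 11.23245 kN/m³.
Let θ = 51.7° be the plate's angle to the horizontal; measure y along the incline from where the plane meets the free surface. Vertical depth h = y·sinθ with sinθ = 0.784776.
The centroid of a semicircle lies 4r/(3π) = 0.367117 m from the diameter, here below the top edge, so y_c = 2.59 + 0.367117 = 2.95712 m and h_c = 2.95712 × 0.784776 = 2.32068 m.
A = πr²/2 = π × 0.865²/2 = 1.17531 m².
Resultant F = γ·h_c·A = 11.23245 × 2.32068 × 1.17531 = 30.6367 kN.
I_c = (π/8 − 8/(9π))·r⁴ = 0.109757 × 0.865⁴ = 0.0614464 m⁴.
Centre of pressure: y_p = y_c + I_c/(y_c·A) = 2.95712 + 0.0614464/(2.95712 × 1.17531) = 2.95712 + 0.0176797 = 2.9748 m along the plane.
The resultant acts 0.367117 + 0.0176797 = 0.384797 m (along the plate) below the hinge at the top edge, so the moment about the hinge is M = F × 0.384797 = 30.6367 × 0.384797 = 11.7889 kN·m.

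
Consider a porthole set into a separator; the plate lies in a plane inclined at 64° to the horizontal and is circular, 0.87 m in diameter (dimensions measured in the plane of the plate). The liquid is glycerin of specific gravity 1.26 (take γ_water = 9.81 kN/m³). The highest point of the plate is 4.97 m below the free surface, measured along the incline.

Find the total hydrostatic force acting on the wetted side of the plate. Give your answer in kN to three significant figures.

γ = 1.26 × 9.81 = 12.3606 kN/m³.
Let θ = 64° be the plate's angle to the horizontal; measure y along the incline from where the plane meets the free surface. Vertical depth h = y·sinθ with sinθ = 0.898794.
The centroid is at the centre, 0.435 m below the top of the plate, so y_c = 4.97 + 0.435 = 5.405 m and h_c = 5.405 × 0.898794 = 4.85798 m.
A = π(0.435)² = 0.594468 m².
Resultant F = γ·h_c·A = 12.3606 × 4.85798 × 0.594468 = 35.6963 kN.

F ≈ 35.7 kN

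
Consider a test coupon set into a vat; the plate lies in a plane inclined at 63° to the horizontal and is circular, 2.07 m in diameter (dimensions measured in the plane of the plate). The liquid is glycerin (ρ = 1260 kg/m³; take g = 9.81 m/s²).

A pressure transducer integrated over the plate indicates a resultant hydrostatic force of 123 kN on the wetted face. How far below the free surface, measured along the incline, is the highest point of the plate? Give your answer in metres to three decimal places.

γ = ρg = 1260 × 9.81 / 1000 = 12.3606 kN/m³.
A = π(1.035)² = 3.36535 m².
From F = γ·h_c·A, the centroid depth is h_c = 123/(12.3606 × 3.36535) = 2.95689 m.
Let θ = 63° be the plate's angle to the horizontal; measure y along the incline from where the plane meets the free surface. Vertical depth h = y·sinθ with sinθ = 0.891007.
Along the incline, y_c = h_c/sinθ = 2.95689/0.891007 = 3.31859 m.
The centroid is at the centre, 1.035 m below the top of the plate, so the highest point sits at y_top = 3.31859 − 1.035 = 2.28359 m along the incline.

y_top ≈ 2.284 m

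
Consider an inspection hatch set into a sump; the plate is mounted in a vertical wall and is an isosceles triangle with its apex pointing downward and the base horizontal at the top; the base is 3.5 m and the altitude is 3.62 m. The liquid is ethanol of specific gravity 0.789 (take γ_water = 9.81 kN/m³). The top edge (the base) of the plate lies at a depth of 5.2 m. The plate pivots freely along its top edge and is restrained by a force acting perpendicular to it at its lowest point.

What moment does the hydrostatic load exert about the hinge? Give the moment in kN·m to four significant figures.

γ = 0.789 × 9.81 = 7.74009 kN/m³.
With the apex down, the centroid sits h/3 = 3.62/3 = 1.20667 m below the base (the top edge), so the centroid depth is h_c = 5.2 + 1.20667 = 6.40667 m.
A = ½ × 3.5 × 3.62 = 6.335 m².
Resultant F = γ·h_c·A = 7.74009 × 6.40667 × 6.335 = 314.141 kN.
I_c = b·h³/36 = 3.5 × 3.62³/36 = 4.61202 m⁴.
Centre of pressure: y_p = y_c + I_c/(y_c·A) = 6.40667 + 4.61202/(6.40667 × 6.335) = 6.40667 + 0.113635 = 6.52031 m along the plane.
The resultant acts 1.20667 + 0.113635 = 1.3203 m (along the plate) below the hinge at the top edge, so the moment about the hinge is M = F × 1.3203 = 314.141 × 1.3203 = 414.76 kN·m.

M ≈ 414.8 kN·m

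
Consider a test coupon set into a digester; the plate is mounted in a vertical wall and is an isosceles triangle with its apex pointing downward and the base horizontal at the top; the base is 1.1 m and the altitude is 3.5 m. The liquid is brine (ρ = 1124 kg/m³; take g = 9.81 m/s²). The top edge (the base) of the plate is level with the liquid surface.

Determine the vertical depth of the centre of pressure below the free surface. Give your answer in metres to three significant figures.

h_p = 1.75 m

γ = ρg = 1124 × 9.81 / 1000 = 11.02644 kN/m³.
With the apex down, the centroid sits h/3 = 3.5/3 = 1.16667 m below the base (the top edge), so the centroid depth is h_c = 1.16667 m.
A = ½ × 1.1 × 3.5 = 1.925 m².
Resultant F = γ·h_c·A = 11.02644 × 1.16667 × 1.925 = 24.7636 kN.
I_c = b·h³/36 = 1.1 × 3.5³/36 = 1.31007 m⁴.
Centre of pressure: y_p = y_c + I_c/(y_c·A) = 1.16667 + 1.31007/(1.16667 × 1.925) = 1.16667 + 0.583332 = 1.75 m along the plane.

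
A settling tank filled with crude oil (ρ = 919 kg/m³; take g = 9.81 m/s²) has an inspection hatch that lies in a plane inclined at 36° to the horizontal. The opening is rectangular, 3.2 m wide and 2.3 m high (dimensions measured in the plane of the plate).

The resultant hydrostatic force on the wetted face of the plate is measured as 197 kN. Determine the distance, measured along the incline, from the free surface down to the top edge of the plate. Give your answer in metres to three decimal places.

γ = ρg = 919 × 9.81 / 1000 = 9.01539 kN/m³.
A = 3.2 × 2.3 = 7.36 m².
From F = γ·h_c·A, the centroid depth is h_c = 197/(9.01539 × 7.36) = 2.96896 m.
Let θ = 36° be the plate's angle to the horizontal; measure y along the incline from where the plane meets the free surface. Vertical depth h = y·sinθ with sinθ = 0.587785.
Along the incline, y_c = h_c/sinθ = 2.96896/0.587785 = 5.0511 m.
The centroid lies 2.3/2 = 1.15 m below the top edge, so the top edge sits at y_top = 5.0511 − 1.15 = 3.9011 m along the incline.

y_top ≈ 3.901 m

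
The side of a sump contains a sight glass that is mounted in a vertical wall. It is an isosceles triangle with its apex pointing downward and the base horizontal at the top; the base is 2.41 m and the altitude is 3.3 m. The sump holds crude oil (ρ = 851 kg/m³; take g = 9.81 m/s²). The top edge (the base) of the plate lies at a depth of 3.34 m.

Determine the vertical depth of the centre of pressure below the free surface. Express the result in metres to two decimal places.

h_p = 4.58 m

γ = ρg = 851 × 9.81 / 1000 = 8.34831 kN/m³.
With the apex down, the centroid sits h/3 = 3.3/3 = 1.1 m below the base (the top edge), so the centroid depth is h_c = 3.34 + 1.1 = 4.44 m.
A = ½ × 2.41 × 3.3 = 3.9765 m².
Resultant F = γ·h_c·A = 8.34831 × 4.44 × 3.9765 = 147.395 kN.
I_c = b·h³/36 = 2.41 × 3.3³/36 = 2.40578 m⁴.
Centre of pressure: y_p = y_c + I_c/(y_c·A) = 4.44 + 2.40578/(4.44 × 3.9765) = 4.44 + 0.136261 = 4.57626 m along the plane.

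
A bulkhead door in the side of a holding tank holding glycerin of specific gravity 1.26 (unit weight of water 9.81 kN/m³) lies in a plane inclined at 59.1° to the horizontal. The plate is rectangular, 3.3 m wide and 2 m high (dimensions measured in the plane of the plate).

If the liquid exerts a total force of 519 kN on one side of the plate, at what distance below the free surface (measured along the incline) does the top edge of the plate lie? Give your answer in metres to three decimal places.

y_top ≈ 6.414 m

γ = 1.26 × 9.81 = 12.3606 kN/m³.
A = 3.3 × 2 = 6.6 m².
From F = γ·h_c·A, the centroid depth is h_c = 519/(12.3606 × 6.6) = 6.36186 m.
Let θ = 59.1° be the plate's angle to the horizontal; measure y along the incline from where the plane meets the free surface. Vertical depth h = y·sinθ with sinθ = 0.858065.
Along the incline, y_c = h_c/sinθ = 6.36186/0.858065 = 7.41419 m.
The centroid lies 2/2 = 1 m below the top edge, so the top edge sits at y_top = 7.41419 − 1 = 6.41419 m along the incline.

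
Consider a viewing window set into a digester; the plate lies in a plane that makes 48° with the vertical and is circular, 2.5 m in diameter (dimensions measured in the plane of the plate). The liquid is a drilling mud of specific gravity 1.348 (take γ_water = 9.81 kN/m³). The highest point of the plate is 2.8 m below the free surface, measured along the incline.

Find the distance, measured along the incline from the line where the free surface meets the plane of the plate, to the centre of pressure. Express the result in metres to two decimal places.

γ = 1.348 × 9.81 = 13.22388 kN/m³.
The plate makes 48° with the vertical, i.e. θ = 90° − 48° = 42° to the horizontal. Measuring y along the incline from the free-surface line, vertical depth h = y·sinθ with sinθ = 0.669131.
The centroid is at the centre, 1.25 m below the top of the plate, so y_c = 2.8 + 1.25 = 4.05 m and h_c = 4.05 × 0.669131 = 2.70998 m.
A = π(1.25)² = 4.90874 m².
Resultant F = γ·h_c·A = 13.22388 × 2.70998 × 4.90874 = 175.912 kN.
I_c = πr⁴/4 = π × 1.25⁴/4 = 1.91748 m⁴.
Centre of pressure: y_p = y_c + I_c/(y_c·A) = 4.05 + 1.91748/(4.05 × 4.90874) = 4.05 + 0.0964508 = 4.14645 m along the plane.

y_p = 4.15 m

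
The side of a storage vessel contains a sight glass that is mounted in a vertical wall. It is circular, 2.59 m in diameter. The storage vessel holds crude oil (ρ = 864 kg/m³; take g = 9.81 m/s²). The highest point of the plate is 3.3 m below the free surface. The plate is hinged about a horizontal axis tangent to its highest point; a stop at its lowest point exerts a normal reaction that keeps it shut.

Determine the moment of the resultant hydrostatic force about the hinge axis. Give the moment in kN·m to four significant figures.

γ = ρg = 864 × 9.81 / 1000 = 8.47584 kN/m³.
The centroid is at the centre, 1.295 m below the top of the plate, so the centroid depth is h_c = 3.3 + 1.295 = 4.595 m.
A = π(1.295)² = 5.26853 m².
Resultant F = γ·h_c·A = 8.47584 × 4.595 × 5.26853 = 205.191 kN.
I_c = πr⁴/4 = π × 1.295⁴/4 = 2.20886 m⁴.
Centre of pressure: y_p = y_c + I_c/(y_c·A) = 4.595 + 2.20886/(4.595 × 5.26853) = 4.595 + 0.0912417 = 4.68624 m along the plane.
The resultant acts 1.295 + 0.0912417 = 1.38624 m (along the plate) below the hinge at the top edge, so the moment about the hinge is M = F × 1.38624 = 205.191 × 1.38624 = 284.444 kN·m.

M ≈ 284.4 kN·m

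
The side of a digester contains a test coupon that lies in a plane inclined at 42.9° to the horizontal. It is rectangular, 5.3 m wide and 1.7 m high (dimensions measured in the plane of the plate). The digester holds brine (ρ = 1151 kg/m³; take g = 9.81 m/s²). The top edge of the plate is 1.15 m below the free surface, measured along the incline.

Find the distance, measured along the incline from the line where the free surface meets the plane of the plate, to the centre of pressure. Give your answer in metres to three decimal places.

y_p = 2.120 m

γ = ρg = 1151 × 9.81 / 1000 = 11.29131 kN/m³.
Let θ = 42.9° be the plate's angle to the horizontal; measure y along the incline from where the plane meets the free surface. Vertical depth h = y·sinθ with sinθ = 0.680721.
The centroid lies 1.7/2 = 0.85 m below the top edge, so y_c = 1.15 + 0.85 = 2 m and h_c = 2 × 0.680721 = 1.36144 m.
A = 5.3 × 1.7 = 9.01 m².
Resultant F = γ·h_c·A = 11.29131 × 1.36144 × 9.01 = 138.506 kN.
I_c = b·h³/12 = 5.3 × 1.7³/12 = 2.16991 m⁴.
Centre of pressure: y_p = y_c + I_c/(y_c·A) = 2 + 2.16991/(2 × 9.01) = 2 + 0.120417 = 2.12042 m along the plane.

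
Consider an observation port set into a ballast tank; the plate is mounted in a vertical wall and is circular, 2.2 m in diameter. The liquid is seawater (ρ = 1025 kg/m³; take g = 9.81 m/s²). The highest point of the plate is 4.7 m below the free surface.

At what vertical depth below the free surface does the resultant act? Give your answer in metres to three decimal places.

h_p = 5.852 m

γ = ρg = 1025 × 9.81 / 1000 = 10.05525 kN/m³.
The centroid is at the centre, 1.1 m below the top of the plate, so the centroid depth is h_c = 4.7 + 1.1 = 5.8 m.
A = π(1.1)² = 3.80133 m².
Resultant F = γ·h_c·A = 10.05525 × 5.8 × 3.80133 = 221.695 kN.
I_c = πr⁴/4 = π × 1.1⁴/4 = 1.1499 m⁴.
Centre of pressure: y_p = y_c + I_c/(y_c·A) = 5.8 + 1.1499/(5.8 × 3.80133) = 5.8 + 0.0521551 = 5.85216 m along the plane.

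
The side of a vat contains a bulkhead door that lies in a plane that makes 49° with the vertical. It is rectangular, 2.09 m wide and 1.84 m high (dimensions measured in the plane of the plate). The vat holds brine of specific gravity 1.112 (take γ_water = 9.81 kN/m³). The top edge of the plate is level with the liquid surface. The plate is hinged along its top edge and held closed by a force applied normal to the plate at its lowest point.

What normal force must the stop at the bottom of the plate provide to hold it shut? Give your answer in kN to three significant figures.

γ = 1.112 × 9.81 = 10.90872 kN/m³.
The plate makes 49° with the vertical, i.e. θ = 90° − 49° = 41° to the horizontal. Measuring y along the incline from the free-surface line, vertical depth h = y·sinθ with sinθ = 0.656059.
The centroid lies 1.84/2 = 0.92 m below the top edge, so y_c = 0.92 m and h_c = 0.92 × 0.656059 = 0.603574 m.
A = 2.09 × 1.84 = 3.8456 m².
Resultant F = γ·h_c·A = 10.90872 × 0.603574 × 3.8456 = 25.3203 kN.
I_c = b·h³/12 = 2.09 × 1.84³/12 = 1.08497 m⁴.
Centre of pressure: y_p = y_c + I_c/(y_c·A) = 0.92 + 1.08497/(0.92 × 3.8456) = 0.92 + 0.306666 = 1.22667 m along the plane.
The resultant acts 0.92 + 0.306666 = 1.22667 m (along the plate) below the hinge at the top edge, so the moment about the hinge is M = F × 1.22667 = 25.3203 × 1.22667 = 31.0597 kN·m.
A normal force at the bottom, 1.84 m from the hinge, must supply this moment: P = 31.0597/1.84 = 16.8803 kN.

P ≈ 16.9 kN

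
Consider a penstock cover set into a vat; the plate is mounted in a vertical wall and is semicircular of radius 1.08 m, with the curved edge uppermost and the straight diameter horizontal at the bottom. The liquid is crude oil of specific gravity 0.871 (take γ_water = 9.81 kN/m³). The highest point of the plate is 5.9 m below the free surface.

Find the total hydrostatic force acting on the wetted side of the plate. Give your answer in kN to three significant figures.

γ = 0.871 × 9.81 = 8.54451 kN/m³.
The centroid lies 4r/(3π) = 0.458366 m above the diameter, so r − 4r/(3π) = 1.08 − 0.458366 = 0.621634 m below the topmost point, so the centroid depth is h_c = 5.9 + 0.621634 = 6.52163 m.
A = πr²/2 = π × 1.08²/2 = 1.83218 m².
Resultant F = γ·h_c·A = 8.54451 × 6.52163 × 1.83218 = 102.097 kN.

F ≈ 102 kN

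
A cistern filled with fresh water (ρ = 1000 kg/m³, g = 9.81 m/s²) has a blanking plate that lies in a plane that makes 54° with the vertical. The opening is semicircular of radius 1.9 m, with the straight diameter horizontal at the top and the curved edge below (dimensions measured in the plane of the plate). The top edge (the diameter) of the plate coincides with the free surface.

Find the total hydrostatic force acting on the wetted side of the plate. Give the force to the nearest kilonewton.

F ≈ 26 kN

γ = ρg = 1000 × 9.81 = 9810 N/m³ = 9.81 kN/m³.
The plate makes 54° with the vertical, i.e. θ = 90° − 54° = 36° to the horizontal. Measuring y along the incline from the free-surface line, vertical depth h = y·sinθ with sinθ = 0.587785.
The centroid of a semicircle lies 4r/(3π) = 0.806385 m from the diameter, here below the top edge, so y_c = 0.806385 m and h_c = 0.806385 × 0.587785 = 0.473981 m.
A = πr²/2 = π × 1.9²/2 = 5.67057 m².
Resultant F = γ·h_c·A = 9.81 × 0.473981 × 5.67057 = 26.3668 kN.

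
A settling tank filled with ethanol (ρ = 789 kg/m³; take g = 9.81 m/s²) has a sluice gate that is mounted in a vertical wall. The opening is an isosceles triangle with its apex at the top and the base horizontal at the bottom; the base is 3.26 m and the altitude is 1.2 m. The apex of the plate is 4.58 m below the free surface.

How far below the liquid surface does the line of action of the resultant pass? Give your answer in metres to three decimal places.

h_p = 5.395 m

γ = ρg = 789 × 9.81 / 1000 = 7.74009 kN/m³.
With the apex up, the centroid sits 2h/3 = 2 × 1.2/3 = 0.8 m below the apex, so the centroid depth is h_c = 4.58 + 0.8 = 5.38 m.
A = ½ × 3.26 × 1.2 = 1.956 m².
Resultant F = γ·h_c·A = 7.74009 × 5.38 × 1.956 = 81.4511 kN.
I_c = b·h³/36 = 3.26 × 1.2³/36 = 0.15648 m⁴.
Centre of pressure: y_p = y_c + I_c/(y_c·A) = 5.38 + 0.15648/(5.38 × 1.956) = 5.38 + 0.0148699 = 5.39487 m along the plane.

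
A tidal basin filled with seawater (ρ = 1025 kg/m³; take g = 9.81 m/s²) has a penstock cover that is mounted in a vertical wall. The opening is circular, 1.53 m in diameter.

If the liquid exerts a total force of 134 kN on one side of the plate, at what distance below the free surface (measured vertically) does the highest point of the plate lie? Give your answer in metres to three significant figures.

d_top ≈ 6.48 m

γ = ρg = 1025 × 9.81 / 1000 = 10.05525 kN/m³.
A = π(0.765)² = 1.83854 m².
From F = γ·h_c·A, the centroid depth is h_c = 134/(10.05525 × 1.83854) = 7.24834 m.
The centroid is at the centre, 0.765 m below the top of the plate, so the highest point sits at h_top = 7.24834 − 0.765 = 6.48334 m below the surface.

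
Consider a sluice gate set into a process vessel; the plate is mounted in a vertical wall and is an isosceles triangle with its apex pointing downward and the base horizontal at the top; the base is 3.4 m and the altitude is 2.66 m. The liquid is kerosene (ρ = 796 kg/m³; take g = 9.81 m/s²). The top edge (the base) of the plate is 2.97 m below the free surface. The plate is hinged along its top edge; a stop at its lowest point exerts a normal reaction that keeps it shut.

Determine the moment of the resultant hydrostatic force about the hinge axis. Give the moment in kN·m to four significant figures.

M ≈ 134.6 kN·m

γ = ρg = 796 × 9.81 / 1000 = 7.80876 kN/m³.
With the apex down, the centroid sits h/3 = 2.66/3 = 0.886667 m below the base (the top edge), so the centroid depth is h_c = 2.97 + 0.886667 = 3.85667 m.
A = ½ × 3.4 × 2.66 = 4.522 m².
Resultant F = γ·h_c·A = 7.80876 × 3.85667 × 4.522 = 136.184 kN.
I_c = b·h³/36 = 3.4 × 2.66³/36 = 1.77755 m⁴.
Centre of pressure: y_p = y_c + I_c/(y_c·A) = 3.85667 + 1.77755/(3.85667 × 4.522) = 3.85667 + 0.101925 = 3.95859 m along the plane.
The resultant acts 0.886667 + 0.101925 = 0.988592 m (along the plate) below the hinge at the top edge, so the moment about the hinge is M = F × 0.988592 = 136.184 × 0.988592 = 134.63 kN·m.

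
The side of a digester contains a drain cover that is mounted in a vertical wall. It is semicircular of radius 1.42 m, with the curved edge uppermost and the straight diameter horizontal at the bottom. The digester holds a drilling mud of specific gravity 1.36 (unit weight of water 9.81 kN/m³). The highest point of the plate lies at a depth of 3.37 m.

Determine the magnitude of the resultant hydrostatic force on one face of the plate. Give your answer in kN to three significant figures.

γ = 1.36 × 9.81 = 13.3416 kN/m³.
The centroid lies 4r/(3π) = 0.602667 m above the diameter, so r − 4r/(3π) = 1.42 − 0.602667 = 0.817333 m below the topmost point, so the centroid depth is h_c = 3.37 + 0.817333 = 4.18733 m.
A = πr²/2 = π × 1.42²/2 = 3.16735 m².
Resultant F = γ·h_c·A = 13.3416 × 4.18733 × 3.16735 = 176.946 kN.

F ≈ 177 kN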